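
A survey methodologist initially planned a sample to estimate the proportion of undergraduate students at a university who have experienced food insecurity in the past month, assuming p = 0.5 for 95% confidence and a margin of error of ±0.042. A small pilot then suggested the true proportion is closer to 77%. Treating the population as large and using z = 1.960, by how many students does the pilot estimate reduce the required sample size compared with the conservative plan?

159

Conservative (p = 0.5): n = 1.960² × 0.25 / 0.042² ≈ 544.44 → 545.
Using p = 0.77: p(1−p) = 0.1771, so n = 1.960² × 0.1771 / 0.042² ≈ 385.68 → 386.
Reduction: 545 − 386 = 159.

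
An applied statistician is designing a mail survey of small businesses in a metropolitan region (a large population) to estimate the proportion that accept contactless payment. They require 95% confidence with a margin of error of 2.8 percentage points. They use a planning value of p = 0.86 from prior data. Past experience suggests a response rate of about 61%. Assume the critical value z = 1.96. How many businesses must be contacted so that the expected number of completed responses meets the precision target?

968

Completed interviews needed: n₀ = 1.96² × 0.1204 / 0.028² ≈ 589.96 → 590.
At a 61% response rate, contacts needed = 590 / 0.61 ≈ 967.21 → 968.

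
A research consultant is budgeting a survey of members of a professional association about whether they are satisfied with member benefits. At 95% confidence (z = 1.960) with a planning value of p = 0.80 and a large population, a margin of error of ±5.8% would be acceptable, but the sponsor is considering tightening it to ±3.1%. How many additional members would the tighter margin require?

At ±5.8%: n = 1.960² × 0.1600 / 0.058² ≈ 182.72 → 183.
At ±3.1%: n = 1.960² × 0.1600 / 0.031² ≈ 639.60 → 640.
Additional respondents: 640 − 183 = 457.

457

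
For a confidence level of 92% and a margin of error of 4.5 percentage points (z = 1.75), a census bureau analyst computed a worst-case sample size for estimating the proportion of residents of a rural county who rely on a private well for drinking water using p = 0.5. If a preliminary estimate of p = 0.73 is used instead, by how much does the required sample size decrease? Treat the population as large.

Conservative (p = 0.5): n = 1.75² × 0.25 / 0.045² ≈ 378.09 → 379.
Using p = 0.73: p(1−p) = 0.1971, so n = 1.75² × 0.1971 / 0.045² ≈ 298.08 → 299.
Reduction: 379 − 299 = 80.

80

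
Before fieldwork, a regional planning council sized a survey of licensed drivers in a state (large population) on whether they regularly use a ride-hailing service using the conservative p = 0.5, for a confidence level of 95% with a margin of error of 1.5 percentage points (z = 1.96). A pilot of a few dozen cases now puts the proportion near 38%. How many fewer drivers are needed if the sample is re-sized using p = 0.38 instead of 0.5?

246

Conservative (p = 0.5): n = 1.96² × 0.25 / 0.015² ≈ 4268.44 → 4269.
Using p = 0.38: p(1−p) = 0.2356, so n = 1.96² × 0.2356 / 0.015² ≈ 4022.58 → 4023.
Reduction: 4269 − 4023 = 246.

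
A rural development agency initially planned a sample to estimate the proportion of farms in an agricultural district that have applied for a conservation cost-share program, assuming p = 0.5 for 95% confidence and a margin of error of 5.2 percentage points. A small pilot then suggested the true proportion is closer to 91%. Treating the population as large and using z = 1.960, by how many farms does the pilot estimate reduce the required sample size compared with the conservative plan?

239

Conservative (p = 0.5): n = 1.960² × 0.25 / 0.052² ≈ 355.18 → 356.
Using p = 0.91: p(1−p) = 0.0819, so n = 1.960² × 0.0819 / 0.052² ≈ 116.36 → 117.
Reduction: 356 − 117 = 239.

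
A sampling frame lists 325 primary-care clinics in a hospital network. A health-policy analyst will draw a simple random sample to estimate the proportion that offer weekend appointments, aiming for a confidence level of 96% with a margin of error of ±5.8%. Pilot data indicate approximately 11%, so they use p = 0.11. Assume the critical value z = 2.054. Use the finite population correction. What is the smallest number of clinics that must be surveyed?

90

Unadjusted: n₀ = 2.054² × 0.11 × 0.89 / 0.058² ≈ 122.78, so n₀ = 123.
Finite population correction with N = 325: n = n₀ / (1 + (n₀−1)/N) = 123 / (1 + 122/325) = 123 / 1.3754 ≈ 89.43.
Rounding up, n = 90.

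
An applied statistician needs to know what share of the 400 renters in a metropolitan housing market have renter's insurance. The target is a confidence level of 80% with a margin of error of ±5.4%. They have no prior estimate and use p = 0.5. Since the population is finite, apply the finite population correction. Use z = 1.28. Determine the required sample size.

105

Unadjusted: n₀ = 1.28² × 0.50 × 0.50 / 0.054² ≈ 140.47, so n₀ = 141.
Finite population correction with N = 400: n = n₀ / (1 + (n₀−1)/N) = 141 / (1 + 140/400) = 141 / 1.3500 ≈ 104.44.
Rounding up, n = 105.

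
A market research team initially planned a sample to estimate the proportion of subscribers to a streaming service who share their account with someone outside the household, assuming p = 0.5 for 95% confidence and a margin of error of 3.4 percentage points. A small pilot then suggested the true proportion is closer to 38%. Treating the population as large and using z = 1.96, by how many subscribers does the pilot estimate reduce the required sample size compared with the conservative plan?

Conservative (p = 0.5): n = 1.96² × 0.25 / 0.034² ≈ 830.80 → 831.
Using p = 0.38: p(1−p) = 0.2356, so n = 1.96² × 0.2356 / 0.034² ≈ 782.94 → 783.
Reduction: 831 − 783 = 48.

48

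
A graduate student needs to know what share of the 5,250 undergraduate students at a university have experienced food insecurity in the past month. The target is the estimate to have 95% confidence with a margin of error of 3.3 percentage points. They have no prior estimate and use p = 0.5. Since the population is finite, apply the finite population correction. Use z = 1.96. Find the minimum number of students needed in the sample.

756

Unadjusted: n₀ = 1.96² × 0.50 × 0.50 / 0.033² ≈ 881.91, so n₀ = 882.
Finite population correction with N = 5,250: n = n₀ / (1 + (n₀−1)/N) = 882 / (1 + 881/5250) = 882 / 1.1678 ≈ 755.26.
Rounding up, n = 756.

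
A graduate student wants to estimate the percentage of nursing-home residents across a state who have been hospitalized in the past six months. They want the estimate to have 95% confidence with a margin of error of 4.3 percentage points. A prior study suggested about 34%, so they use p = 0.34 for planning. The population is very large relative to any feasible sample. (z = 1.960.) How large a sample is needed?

With p = 0.34, p(1−p) = 0.2244.
n = z²·p(1−p)/E² = 1.960² × 0.2244 / 0.043² = 3.8416 × 0.2244 / 0.001849 ≈ 466.23.
Rounding up gives n = 467.

467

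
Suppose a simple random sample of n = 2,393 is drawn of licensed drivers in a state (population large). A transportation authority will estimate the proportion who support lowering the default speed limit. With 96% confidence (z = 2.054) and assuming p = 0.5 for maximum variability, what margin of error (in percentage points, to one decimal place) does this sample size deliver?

2.1

SE(p̂) = √[p(1−p)/n] = √[0.2500/2393] = 0.01022.
E = z × SE = 2.054 × 0.01022 = 0.02099, or 2.1 percentage points.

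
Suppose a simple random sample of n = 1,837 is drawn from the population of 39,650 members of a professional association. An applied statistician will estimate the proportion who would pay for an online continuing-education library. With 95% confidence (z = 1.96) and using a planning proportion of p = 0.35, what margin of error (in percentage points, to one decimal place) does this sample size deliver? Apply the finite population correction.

2.1

Finite-population factor: (N−n)/(N−1) = (39650−1837)/(39650−1) = 0.9537.
SE(p̂) = √[p(1−p)/n · (N−n)/(N−1)] = √[0.2275/1837 × 0.9537] = 0.01087.
E = z × SE = 1.96 × 0.01087 = 0.02130 ≈ 2.1 percentage points.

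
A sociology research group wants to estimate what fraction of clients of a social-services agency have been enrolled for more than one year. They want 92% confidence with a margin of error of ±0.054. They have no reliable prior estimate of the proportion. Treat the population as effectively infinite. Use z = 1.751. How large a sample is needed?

With no prior estimate, use p = 0.5, giving p(1−p) = 0.25.
n = z²·p(1−p)/E² = 1.751² × 0.2500 / 0.054² = 3.0660 × 0.2500 / 0.002916 ≈ 262.86.
Rounding up gives n = 263.

263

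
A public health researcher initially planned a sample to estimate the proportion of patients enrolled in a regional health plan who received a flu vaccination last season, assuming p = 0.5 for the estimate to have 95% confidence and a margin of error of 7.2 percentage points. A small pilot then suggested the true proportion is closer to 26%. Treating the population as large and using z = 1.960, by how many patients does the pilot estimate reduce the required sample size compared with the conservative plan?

Conservative (p = 0.5): n = 1.960² × 0.25 / 0.072² ≈ 185.26 → 186.
Using p = 0.26: p(1−p) = 0.1924, so n = 1.960² × 0.1924 / 0.072² ≈ 142.58 → 143.
Reduction: 186 − 143 = 43.

43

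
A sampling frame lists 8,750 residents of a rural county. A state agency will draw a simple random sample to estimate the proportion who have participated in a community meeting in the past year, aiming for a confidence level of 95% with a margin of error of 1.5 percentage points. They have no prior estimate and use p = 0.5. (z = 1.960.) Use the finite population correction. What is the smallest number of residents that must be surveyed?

Unadjusted: n₀ = 1.960² × 0.50 × 0.50 / 0.015² ≈ 4268.44, so n₀ = 4269.
Finite population correction with N = 8,750: n = n₀ / (1 + (n₀−1)/N) = 4269 / (1 + 4268/8750) = 4269 / 1.4878 ≈ 2869.39.
Rounding up, n = 2870.

2870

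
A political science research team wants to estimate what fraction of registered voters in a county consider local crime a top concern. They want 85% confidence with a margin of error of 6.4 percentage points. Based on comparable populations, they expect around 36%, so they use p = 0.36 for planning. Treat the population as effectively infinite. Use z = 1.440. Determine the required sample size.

117

With p = 0.36, p(1−p) = 0.2304.
n = z²·p(1−p)/E² = 1.440² × 0.2304 / 0.064² = 2.0736 × 0.2304 / 0.004096 ≈ 116.64.
Rounding up gives n = 117.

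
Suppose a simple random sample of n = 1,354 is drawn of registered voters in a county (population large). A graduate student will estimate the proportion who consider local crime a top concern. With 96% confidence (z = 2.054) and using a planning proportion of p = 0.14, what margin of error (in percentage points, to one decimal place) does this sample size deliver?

SE(p̂) = √[p(1−p)/n] = √[0.1204/1354] = 0.00943.
E = z × SE = 2.054 × 0.00943 = 0.01937, or 1.9 percentage points.

1.9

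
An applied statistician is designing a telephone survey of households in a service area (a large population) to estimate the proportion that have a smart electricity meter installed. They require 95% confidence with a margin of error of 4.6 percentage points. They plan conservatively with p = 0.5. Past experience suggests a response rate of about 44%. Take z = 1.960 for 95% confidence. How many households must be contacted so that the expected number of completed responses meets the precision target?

Completed interviews needed: n₀ = 1.960² × 0.2500 / 0.046² ≈ 453.88 → 454.
At a 44% response rate, contacts needed = 454 / 0.44 ≈ 1031.82 → 1032.

1032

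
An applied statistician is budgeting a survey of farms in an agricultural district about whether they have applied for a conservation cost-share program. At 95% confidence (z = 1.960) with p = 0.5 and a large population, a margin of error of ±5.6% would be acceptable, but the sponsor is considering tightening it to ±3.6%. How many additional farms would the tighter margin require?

At ±5.6%: n = 1.960² × 0.2500 / 0.056² ≈ 306.25 → 307.
At ±3.6%: n = 1.960² × 0.2500 / 0.036² ≈ 741.05 → 742.
Additional respondents: 742 − 307 = 435.

435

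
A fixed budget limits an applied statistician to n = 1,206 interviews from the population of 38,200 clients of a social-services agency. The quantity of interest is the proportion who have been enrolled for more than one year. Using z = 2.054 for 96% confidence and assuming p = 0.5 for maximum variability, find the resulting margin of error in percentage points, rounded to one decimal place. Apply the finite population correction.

2.9

Finite-population factor: (N−n)/(N−1) = (38200−1206)/(38200−1) = 0.9685.
SE(p̂) = √[p(1−p)/n · (N−n)/(N−1)] = √[0.2500/1206 × 0.9685] = 0.01417.
E = z × SE = 2.054 × 0.01417 = 0.02910 ≈ 2.9 percentage points.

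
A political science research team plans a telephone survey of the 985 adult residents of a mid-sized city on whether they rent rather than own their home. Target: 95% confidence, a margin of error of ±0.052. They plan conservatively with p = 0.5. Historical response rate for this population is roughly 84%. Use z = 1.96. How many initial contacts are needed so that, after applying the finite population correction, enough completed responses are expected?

Completed interviews needed (unadjusted): n₀ = 1.96² × 0.2500 / 0.052² ≈ 355.18 → 356.
FPC for N = 985: n = 356 / (1 + 355/985) = 356 / 1.3604 ≈ 261.69 → 262.
At an 84% response rate, contacts needed = 262 / 0.84 ≈ 311.90 → 312.

312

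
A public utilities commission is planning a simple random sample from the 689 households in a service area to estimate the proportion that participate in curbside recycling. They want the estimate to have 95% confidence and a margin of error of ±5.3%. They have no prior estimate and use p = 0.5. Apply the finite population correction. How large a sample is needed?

For 95% confidence, z = 1.96.
Unadjusted: n₀ = 1.96² × 0.50 × 0.50 / 0.053² ≈ 341.90, so n₀ = 342.
Finite population correction with N = 689: n = n₀ / (1 + (n₀−1)/N) = 342 / (1 + 341/689) = 342 / 1.4949 ≈ 228.77.
Rounding up, n = 229.

229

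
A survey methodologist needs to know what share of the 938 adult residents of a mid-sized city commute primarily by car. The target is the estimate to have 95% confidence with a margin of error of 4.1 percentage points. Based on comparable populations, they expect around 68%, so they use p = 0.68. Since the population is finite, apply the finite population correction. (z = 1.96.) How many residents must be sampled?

Unadjusted: n₀ = 1.96² × 0.68 × 0.32 / 0.041² ≈ 497.28, so n₀ = 498.
Finite population correction with N = 938: n = n₀ / (1 + (n₀−1)/N) = 498 / (1 + 497/938) = 498 / 1.5299 ≈ 325.52.
Rounding up, n = 326.

326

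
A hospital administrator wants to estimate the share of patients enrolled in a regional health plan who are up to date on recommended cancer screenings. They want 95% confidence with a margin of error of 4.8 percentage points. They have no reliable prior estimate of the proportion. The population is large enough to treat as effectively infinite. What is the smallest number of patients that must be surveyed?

For 95% confidence, z = 1.960.
With no prior estimate, use p = 0.5, giving p(1−p) = 0.25.
n = z²·p(1−p)/E² = 1.960² × 0.2500 / 0.048² = 3.8416 × 0.2500 / 0.002304 ≈ 416.84.
Rounding up gives n = 417.

417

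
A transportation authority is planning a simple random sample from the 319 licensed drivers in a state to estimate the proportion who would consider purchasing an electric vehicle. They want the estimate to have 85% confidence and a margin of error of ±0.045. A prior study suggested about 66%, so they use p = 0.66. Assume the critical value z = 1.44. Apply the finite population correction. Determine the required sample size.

134

Unadjusted: n₀ = 1.44² × 0.66 × 0.34 / 0.045² ≈ 229.79, so n₀ = 230.
Finite population correction with N = 319: n = n₀ / (1 + (n₀−1)/N) = 230 / (1 + 229/319) = 230 / 1.7179 ≈ 133.89.
Rounding up, n = 134.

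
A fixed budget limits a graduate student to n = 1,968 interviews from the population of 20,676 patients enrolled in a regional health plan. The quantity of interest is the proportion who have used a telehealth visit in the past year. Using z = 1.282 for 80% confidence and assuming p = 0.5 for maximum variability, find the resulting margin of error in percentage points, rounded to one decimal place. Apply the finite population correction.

1.4

Finite-population factor: (N−n)/(N−1) = (20676−1968)/(20676−1) = 0.9049.
SE(p̂) = √[p(1−p)/n · (N−n)/(N−1)] = √[0.2500/1968 × 0.9049] = 0.01072.
E = z × SE = 1.282 × 0.01072 = 0.01374 ≈ 1.4 percentage points.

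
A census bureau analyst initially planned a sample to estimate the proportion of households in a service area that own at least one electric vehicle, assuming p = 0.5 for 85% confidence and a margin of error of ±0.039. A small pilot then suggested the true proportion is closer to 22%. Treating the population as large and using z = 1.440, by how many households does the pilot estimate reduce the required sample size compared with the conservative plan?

107

Conservative (p = 0.5): n = 1.440² × 0.25 / 0.039² ≈ 340.83 → 341.
Using p = 0.22: p(1−p) = 0.1716, so n = 1.440² × 0.1716 / 0.039² ≈ 233.94 → 234.
Reduction: 341 − 234 = 107.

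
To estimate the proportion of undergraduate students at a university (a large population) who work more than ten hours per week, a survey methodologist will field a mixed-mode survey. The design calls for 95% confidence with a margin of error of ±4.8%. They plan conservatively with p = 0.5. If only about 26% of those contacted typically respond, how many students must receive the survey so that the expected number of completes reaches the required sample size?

1604

For 95% confidence, z = 1.96.
Completed interviews needed: n₀ = 1.96² × 0.2500 / 0.048² ≈ 416.84 → 417.
At a 26% response rate, contacts needed = 417 / 0.26 ≈ 1603.85 → 1604.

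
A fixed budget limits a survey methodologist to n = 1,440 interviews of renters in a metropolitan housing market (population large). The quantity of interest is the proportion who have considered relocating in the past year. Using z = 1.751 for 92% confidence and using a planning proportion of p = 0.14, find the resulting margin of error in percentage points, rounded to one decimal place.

SE(p̂) = √[p(1−p)/n] = √[0.1204/1440] = 0.00914.
E = z × SE = 1.751 × 0.00914 = 0.01601, or 1.6 percentage points.

1.6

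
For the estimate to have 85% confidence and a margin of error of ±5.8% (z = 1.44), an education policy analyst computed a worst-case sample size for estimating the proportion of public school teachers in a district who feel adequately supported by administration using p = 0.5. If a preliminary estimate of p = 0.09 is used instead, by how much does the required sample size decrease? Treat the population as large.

104

Conservative (p = 0.5): n = 1.44² × 0.25 / 0.058² ≈ 154.10 → 155.
Using p = 0.09: p(1−p) = 0.0819, so n = 1.44² × 0.0819 / 0.058² ≈ 50.48 → 51.
Reduction: 155 − 51 = 104.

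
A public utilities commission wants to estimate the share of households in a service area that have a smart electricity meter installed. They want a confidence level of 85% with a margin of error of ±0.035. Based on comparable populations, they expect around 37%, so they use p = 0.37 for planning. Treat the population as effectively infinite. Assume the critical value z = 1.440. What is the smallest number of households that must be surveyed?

With p = 0.37, p(1−p) = 0.2331.
n = z²·p(1−p)/E² = 1.440² × 0.2331 / 0.035² = 2.0736 × 0.2331 / 0.001225 ≈ 394.58.
Rounding up gives n = 395.

395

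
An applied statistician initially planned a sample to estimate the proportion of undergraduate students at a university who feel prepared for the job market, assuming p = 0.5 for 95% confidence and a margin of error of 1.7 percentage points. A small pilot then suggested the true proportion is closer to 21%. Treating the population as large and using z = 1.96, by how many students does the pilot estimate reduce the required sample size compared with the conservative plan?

1118

Conservative (p = 0.5): n = 1.96² × 0.25 / 0.017² ≈ 3323.18 → 3324.
Using p = 0.21: p(1−p) = 0.1659, so n = 1.96² × 0.1659 / 0.017² ≈ 2205.26 → 2206.
Reduction: 3324 − 2206 = 1118.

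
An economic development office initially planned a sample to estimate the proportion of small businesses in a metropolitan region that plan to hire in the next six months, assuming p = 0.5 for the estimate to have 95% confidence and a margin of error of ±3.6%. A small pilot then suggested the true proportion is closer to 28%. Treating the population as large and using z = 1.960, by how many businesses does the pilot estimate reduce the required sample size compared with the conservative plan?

Conservative (p = 0.5): n = 1.960² × 0.25 / 0.036² ≈ 741.05 → 742.
Using p = 0.28: p(1−p) = 0.2016, so n = 1.960² × 0.2016 / 0.036² ≈ 597.58 → 598.
Reduction: 742 − 598 = 144.

144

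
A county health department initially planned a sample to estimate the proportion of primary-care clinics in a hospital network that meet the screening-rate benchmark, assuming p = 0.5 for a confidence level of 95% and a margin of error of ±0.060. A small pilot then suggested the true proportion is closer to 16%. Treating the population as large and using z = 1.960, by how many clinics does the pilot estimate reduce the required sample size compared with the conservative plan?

123

Conservative (p = 0.5): n = 1.960² × 0.25 / 0.060² ≈ 266.78 → 267.
Using p = 0.16: p(1−p) = 0.1344, so n = 1.960² × 0.1344 / 0.060² ≈ 143.42 → 144.
Reduction: 267 − 144 = 123.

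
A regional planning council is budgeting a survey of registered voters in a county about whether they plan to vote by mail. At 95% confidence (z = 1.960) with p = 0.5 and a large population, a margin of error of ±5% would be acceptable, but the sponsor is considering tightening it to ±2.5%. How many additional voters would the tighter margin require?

1152

At ±5%: n = 1.960² × 0.2500 / 0.050² ≈ 384.16 → 385.
At ±2.5%: n = 1.960² × 0.2500 / 0.025² ≈ 1536.64 → 1537.
Additional respondents: 1537 − 385 = 1152.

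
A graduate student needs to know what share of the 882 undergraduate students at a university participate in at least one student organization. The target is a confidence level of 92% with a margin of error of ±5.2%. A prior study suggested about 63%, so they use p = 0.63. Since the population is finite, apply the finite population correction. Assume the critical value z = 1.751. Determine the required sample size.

204

Unadjusted: n₀ = 1.751² × 0.63 × 0.37 / 0.052² ≈ 264.31, so n₀ = 265.
Finite population correction with N = 882: n = n₀ / (1 + (n₀−1)/N) = 265 / (1 + 264/882) = 265 / 1.2993 ≈ 203.95.
Rounding up, n = 204.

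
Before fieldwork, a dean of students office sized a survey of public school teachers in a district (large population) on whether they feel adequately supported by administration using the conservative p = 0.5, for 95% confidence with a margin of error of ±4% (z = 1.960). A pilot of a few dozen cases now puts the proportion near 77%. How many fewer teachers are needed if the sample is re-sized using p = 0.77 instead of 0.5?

Conservative (p = 0.5): n = 1.960² × 0.25 / 0.040² ≈ 600.25 → 601.
Using p = 0.77: p(1−p) = 0.1771, so n = 1.960² × 0.1771 / 0.040² ≈ 425.22 → 426.
Reduction: 601 − 426 = 175.

175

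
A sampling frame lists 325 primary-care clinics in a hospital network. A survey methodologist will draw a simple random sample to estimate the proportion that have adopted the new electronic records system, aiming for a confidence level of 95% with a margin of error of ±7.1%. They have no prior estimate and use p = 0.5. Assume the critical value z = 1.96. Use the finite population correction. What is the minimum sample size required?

Unadjusted: n₀ = 1.96² × 0.50 × 0.50 / 0.071² ≈ 190.52, so n₀ = 191.
Finite population correction with N = 325: n = n₀ / (1 + (n₀−1)/N) = 191 / (1 + 190/325) = 191 / 1.5846 ≈ 120.53.
Rounding up, n = 121.

121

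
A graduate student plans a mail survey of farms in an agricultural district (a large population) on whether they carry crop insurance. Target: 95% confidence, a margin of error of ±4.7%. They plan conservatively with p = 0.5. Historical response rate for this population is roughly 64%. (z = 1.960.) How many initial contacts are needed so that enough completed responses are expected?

Completed interviews needed: n₀ = 1.960² × 0.2500 / 0.047² ≈ 434.77 → 435.
At a 64% response rate, contacts needed = 435 / 0.64 ≈ 679.69 → 680.

680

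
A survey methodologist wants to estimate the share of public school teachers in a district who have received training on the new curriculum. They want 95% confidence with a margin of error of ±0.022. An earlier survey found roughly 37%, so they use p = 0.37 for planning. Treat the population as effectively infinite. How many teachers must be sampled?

For 95% confidence, z = 1.960.
With p = 0.37, p(1−p) = 0.2331.
n = z²·p(1−p)/E² = 1.960² × 0.2331 / 0.022² = 3.8416 × 0.2331 / 0.000484 ≈ 1850.16.
Rounding up gives n = 1851.

1851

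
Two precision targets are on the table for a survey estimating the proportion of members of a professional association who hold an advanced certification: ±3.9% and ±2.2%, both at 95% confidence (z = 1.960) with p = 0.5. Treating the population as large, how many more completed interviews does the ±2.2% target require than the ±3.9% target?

At ±3.9%: n = 1.960² × 0.2500 / 0.039² ≈ 631.43 → 632.
At ±2.2%: n = 1.960² × 0.2500 / 0.022² ≈ 1984.30 → 1985.
Additional respondents: 1985 − 632 = 1353.

1353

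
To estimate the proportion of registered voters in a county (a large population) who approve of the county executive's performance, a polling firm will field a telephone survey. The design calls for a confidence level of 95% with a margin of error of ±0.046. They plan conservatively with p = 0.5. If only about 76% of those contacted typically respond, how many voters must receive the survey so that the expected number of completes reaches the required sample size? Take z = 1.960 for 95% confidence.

Completed interviews needed: n₀ = 1.960² × 0.2500 / 0.046² ≈ 453.88 → 454.
At a 76% response rate, contacts needed = 454 / 0.76 ≈ 597.37 → 598.

598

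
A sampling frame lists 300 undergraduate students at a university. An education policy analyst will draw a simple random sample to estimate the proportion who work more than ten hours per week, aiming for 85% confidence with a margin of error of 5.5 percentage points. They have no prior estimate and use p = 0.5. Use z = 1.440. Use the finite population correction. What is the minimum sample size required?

Unadjusted: n₀ = 1.440² × 0.50 × 0.50 / 0.055² ≈ 171.37, so n₀ = 172.
Finite population correction with N = 300: n = n₀ / (1 + (n₀−1)/N) = 172 / (1 + 171/300) = 172 / 1.5700 ≈ 109.55.
Rounding up, n = 110.

110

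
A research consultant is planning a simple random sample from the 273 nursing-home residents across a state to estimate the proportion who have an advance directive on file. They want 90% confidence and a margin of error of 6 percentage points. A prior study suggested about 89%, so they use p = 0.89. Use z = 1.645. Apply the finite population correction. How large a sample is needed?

Unadjusted: n₀ = 1.645² × 0.89 × 0.11 / 0.060² ≈ 73.59, so n₀ = 74.
Finite population correction with N = 273: n = n₀ / (1 + (n₀−1)/N) = 74 / (1 + 73/273) = 74 / 1.2674 ≈ 58.39.
Rounding up, n = 59.

59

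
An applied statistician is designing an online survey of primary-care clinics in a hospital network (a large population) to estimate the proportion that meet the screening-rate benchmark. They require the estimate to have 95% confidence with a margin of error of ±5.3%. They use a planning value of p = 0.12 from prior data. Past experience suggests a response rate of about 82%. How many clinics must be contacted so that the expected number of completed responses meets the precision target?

177

For 95% confidence, z = 1.96.
Completed interviews needed: n₀ = 1.96² × 0.1056 / 0.053² ≈ 144.42 → 145.
At an 82% response rate, contacts needed = 145 / 0.82 ≈ 176.83 → 177.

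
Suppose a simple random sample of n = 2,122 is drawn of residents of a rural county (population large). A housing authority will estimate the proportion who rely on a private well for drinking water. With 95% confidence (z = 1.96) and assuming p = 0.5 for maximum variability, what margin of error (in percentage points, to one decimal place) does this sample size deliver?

2.1

SE(p̂) = √[p(1−p)/n] = √[0.2500/2122] = 0.01085.
E = z × SE = 1.96 × 0.01085 = 0.02127, or 2.1 percentage points.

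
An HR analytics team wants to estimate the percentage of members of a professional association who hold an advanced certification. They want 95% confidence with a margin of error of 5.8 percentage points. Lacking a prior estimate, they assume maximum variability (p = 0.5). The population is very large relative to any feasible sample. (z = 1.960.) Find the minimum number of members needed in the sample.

With p = 0.5, p(1−p) = 0.25.
n = z²·p(1−p)/E² = 1.960² × 0.2500 / 0.058² = 3.8416 × 0.2500 / 0.003364 ≈ 285.49.
Rounding up gives n = 286.

286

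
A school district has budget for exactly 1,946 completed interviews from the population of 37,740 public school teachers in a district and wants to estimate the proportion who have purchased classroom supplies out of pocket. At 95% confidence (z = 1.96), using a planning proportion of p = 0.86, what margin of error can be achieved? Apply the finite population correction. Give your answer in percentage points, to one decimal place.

Finite-population factor: (N−n)/(N−1) = (37740−1946)/(37740−1) = 0.9485.
SE(p̂) = √[p(1−p)/n · (N−n)/(N−1)] = √[0.1204/1946 × 0.9485] = 0.00766.
E = z × SE = 1.96 × 0.00766 = 0.01501 ≈ 1.5 percentage points.

1.5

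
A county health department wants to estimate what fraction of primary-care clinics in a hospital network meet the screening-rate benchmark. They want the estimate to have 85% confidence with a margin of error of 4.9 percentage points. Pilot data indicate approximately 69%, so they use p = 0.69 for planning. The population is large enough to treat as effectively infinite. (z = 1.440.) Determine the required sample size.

185

With p = 0.69, p(1−p) = 0.2139.
n = z²·p(1−p)/E² = 1.440² × 0.2139 / 0.049² = 2.0736 × 0.2139 / 0.002401 ≈ 184.73.
Rounding up gives n = 185.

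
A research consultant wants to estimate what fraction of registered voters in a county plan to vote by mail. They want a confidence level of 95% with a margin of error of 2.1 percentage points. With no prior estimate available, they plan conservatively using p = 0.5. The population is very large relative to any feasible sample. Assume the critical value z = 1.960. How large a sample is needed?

With p = 0.5, p(1−p) = 0.25.
n = z²·p(1−p)/E² = 1.960² × 0.2500 / 0.021² = 3.8416 × 0.2500 / 0.000441 ≈ 2177.78.
Rounding up gives n = 2178.

2178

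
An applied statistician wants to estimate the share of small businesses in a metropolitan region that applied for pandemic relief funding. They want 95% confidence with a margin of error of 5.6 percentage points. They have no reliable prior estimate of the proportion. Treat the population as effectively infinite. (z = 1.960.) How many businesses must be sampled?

307

With no prior estimate, use p = 0.5, giving p(1−p) = 0.25.
n = z²·p(1−p)/E² = 1.960² × 0.2500 / 0.056² = 3.8416 × 0.2500 / 0.003136 ≈ 306.25.
Rounding up gives n = 307.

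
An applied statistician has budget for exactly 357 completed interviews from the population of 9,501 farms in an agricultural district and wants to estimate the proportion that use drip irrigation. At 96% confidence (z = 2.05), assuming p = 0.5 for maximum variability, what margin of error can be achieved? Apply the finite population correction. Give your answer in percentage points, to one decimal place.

5.3

Finite-population factor: (N−n)/(N−1) = (9501−357)/(9501−1) = 0.9625.
SE(p̂) = √[p(1−p)/n · (N−n)/(N−1)] = √[0.2500/357 × 0.9625] = 0.02596.
E = z × SE = 2.05 × 0.02596 = 0.05322 ≈ 5.3 percentage points.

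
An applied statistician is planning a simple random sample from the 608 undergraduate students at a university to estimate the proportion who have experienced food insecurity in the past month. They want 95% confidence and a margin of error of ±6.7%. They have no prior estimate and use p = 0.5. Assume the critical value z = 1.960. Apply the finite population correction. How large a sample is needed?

159

Unadjusted: n₀ = 1.960² × 0.50 × 0.50 / 0.067² ≈ 213.95, so n₀ = 214.
Finite population correction with N = 608: n = n₀ / (1 + (n₀−1)/N) = 214 / (1 + 213/608) = 214 / 1.3503 ≈ 158.48.
Rounding up, n = 159.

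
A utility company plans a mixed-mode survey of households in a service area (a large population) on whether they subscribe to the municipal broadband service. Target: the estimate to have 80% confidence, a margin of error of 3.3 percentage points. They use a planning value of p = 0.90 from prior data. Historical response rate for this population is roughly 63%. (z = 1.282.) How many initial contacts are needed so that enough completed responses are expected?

Completed interviews needed: n₀ = 1.282² × 0.0900 / 0.033² ≈ 135.83 → 136.
At a 63% response rate, contacts needed = 136 / 0.63 ≈ 215.87 → 216.

216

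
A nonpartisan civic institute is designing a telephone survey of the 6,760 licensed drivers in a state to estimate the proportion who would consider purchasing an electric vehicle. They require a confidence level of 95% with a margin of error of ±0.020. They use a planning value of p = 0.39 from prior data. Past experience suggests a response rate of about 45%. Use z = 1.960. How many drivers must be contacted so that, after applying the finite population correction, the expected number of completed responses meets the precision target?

Completed interviews needed (unadjusted): n₀ = 1.960² × 0.2379 / 0.020² ≈ 2284.79 → 2285.
FPC for N = 6,760: n = 2285 / (1 + 2284/6760) = 2285 / 1.3379 ≈ 1707.94 → 1708.
At a 45% response rate, contacts needed = 1708 / 0.45 ≈ 3795.56 → 3796.

3796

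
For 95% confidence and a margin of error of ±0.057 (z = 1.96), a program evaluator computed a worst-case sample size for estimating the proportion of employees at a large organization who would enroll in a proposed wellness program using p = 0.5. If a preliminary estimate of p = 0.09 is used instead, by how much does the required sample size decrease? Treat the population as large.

Conservative (p = 0.5): n = 1.96² × 0.25 / 0.057² ≈ 295.60 → 296.
Using p = 0.09: p(1−p) = 0.0819, so n = 1.96² × 0.0819 / 0.057² ≈ 96.84 → 97.
Reduction: 296 − 97 = 199.

199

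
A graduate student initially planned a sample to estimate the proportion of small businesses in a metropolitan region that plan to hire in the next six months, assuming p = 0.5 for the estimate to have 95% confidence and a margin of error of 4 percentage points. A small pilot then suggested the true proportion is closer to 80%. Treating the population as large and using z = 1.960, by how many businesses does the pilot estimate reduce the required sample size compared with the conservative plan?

Conservative (p = 0.5): n = 1.960² × 0.25 / 0.040² ≈ 600.25 → 601.
Using p = 0.80: p(1−p) = 0.1600, so n = 1.960² × 0.1600 / 0.040² ≈ 384.16 → 385.
Reduction: 601 − 385 = 216.

216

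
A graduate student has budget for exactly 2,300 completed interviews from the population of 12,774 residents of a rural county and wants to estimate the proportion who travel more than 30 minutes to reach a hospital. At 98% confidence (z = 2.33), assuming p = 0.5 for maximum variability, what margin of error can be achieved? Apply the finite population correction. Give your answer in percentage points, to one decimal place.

Finite-population factor: (N−n)/(N−1) = (12774−2300)/(12774−1) = 0.8200.
SE(p̂) = √[p(1−p)/n · (N−n)/(N−1)] = √[0.2500/2300 × 0.8200] = 0.00944.
E = z × SE = 2.33 × 0.00944 = 0.02200 ≈ 2.2 percentage points.

2.2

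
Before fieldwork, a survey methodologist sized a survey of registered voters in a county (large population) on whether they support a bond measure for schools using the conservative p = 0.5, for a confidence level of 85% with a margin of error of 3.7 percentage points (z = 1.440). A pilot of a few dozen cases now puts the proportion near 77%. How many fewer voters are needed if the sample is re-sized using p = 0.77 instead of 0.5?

110

Conservative (p = 0.5): n = 1.440² × 0.25 / 0.037² ≈ 378.67 → 379.
Using p = 0.77: p(1−p) = 0.1771, so n = 1.440² × 0.1771 / 0.037² ≈ 268.25 → 269.
Reduction: 379 − 269 = 110.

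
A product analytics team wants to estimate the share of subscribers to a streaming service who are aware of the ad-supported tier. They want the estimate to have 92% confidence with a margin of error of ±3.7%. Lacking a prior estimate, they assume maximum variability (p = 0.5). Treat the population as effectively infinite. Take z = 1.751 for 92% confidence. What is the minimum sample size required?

560

With p = 0.5, p(1−p) = 0.25.
n = z²·p(1−p)/E² = 1.751² × 0.2500 / 0.037² = 3.0660 × 0.2500 / 0.001369 ≈ 559.90.
Rounding up gives n = 560.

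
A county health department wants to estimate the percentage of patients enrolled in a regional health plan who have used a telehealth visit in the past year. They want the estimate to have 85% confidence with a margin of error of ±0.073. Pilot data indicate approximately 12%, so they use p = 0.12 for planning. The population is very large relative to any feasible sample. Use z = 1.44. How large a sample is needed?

42

With p = 0.12, p(1−p) = 0.1056.
n = z²·p(1−p)/E² = 1.44² × 0.1056 / 0.073² = 2.0736 × 0.1056 / 0.005329 ≈ 41.09.
Rounding up gives n = 42.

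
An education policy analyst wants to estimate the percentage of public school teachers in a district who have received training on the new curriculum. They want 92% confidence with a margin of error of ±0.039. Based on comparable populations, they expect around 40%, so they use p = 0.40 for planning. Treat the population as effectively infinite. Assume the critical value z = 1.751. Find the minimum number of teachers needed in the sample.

484

With p = 0.40, p(1−p) = 0.2400.
n = z²·p(1−p)/E² = 1.751² × 0.2400 / 0.039² = 3.0660 × 0.2400 / 0.001521 ≈ 483.79.
Rounding up gives n = 484.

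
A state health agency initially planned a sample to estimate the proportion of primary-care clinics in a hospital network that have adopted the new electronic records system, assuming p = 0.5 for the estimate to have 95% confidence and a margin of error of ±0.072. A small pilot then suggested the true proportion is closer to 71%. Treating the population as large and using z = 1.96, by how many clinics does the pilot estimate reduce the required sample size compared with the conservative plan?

Conservative (p = 0.5): n = 1.96² × 0.25 / 0.072² ≈ 185.26 → 186.
Using p = 0.71: p(1−p) = 0.2059, so n = 1.96² × 0.2059 / 0.072² ≈ 152.58 → 153.
Reduction: 186 − 153 = 33.

33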